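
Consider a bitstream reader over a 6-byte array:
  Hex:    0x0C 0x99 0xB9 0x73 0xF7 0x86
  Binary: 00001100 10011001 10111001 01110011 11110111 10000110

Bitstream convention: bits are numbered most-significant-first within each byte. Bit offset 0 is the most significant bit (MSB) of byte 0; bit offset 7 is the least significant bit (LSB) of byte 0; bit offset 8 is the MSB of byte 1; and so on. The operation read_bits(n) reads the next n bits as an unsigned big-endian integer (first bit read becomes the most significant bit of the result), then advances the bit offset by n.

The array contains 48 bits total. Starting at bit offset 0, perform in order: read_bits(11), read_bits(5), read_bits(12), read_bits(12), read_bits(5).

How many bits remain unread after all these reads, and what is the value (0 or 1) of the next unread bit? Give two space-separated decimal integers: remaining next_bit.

Read 1: bits[0:11] width=11 -> value=100 (bin 00001100100); offset now 11 = byte 1 bit 3; 37 bits remain
Read 2: bits[11:16] width=5 -> value=25 (bin 11001); offset now 16 = byte 2 bit 0; 32 bits remain
Read 3: bits[16:28] width=12 -> value=2967 (bin 101110010111); offset now 28 = byte 3 bit 4; 20 bits remain
Read 4: bits[28:40] width=12 -> value=1015 (bin 001111110111); offset now 40 = byte 5 bit 0; 8 bits remain
Read 5: bits[40:45] width=5 -> value=16 (bin 10000); offset now 45 = byte 5 bit 5; 3 bits remain

Answer: 3 1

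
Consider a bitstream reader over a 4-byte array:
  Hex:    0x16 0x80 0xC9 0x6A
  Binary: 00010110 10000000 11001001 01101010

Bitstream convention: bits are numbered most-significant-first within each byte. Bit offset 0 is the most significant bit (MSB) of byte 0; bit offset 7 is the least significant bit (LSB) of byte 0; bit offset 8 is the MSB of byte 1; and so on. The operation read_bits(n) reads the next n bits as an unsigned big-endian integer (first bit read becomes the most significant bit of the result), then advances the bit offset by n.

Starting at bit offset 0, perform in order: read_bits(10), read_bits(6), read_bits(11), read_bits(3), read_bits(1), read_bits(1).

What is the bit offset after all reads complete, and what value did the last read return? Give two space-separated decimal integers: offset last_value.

Read 1: bits[0:10] width=10 -> value=90 (bin 0001011010); offset now 10 = byte 1 bit 2; 22 bits remain
Read 2: bits[10:16] width=6 -> value=0 (bin 000000); offset now 16 = byte 2 bit 0; 16 bits remain
Read 3: bits[16:27] width=11 -> value=1611 (bin 11001001011); offset now 27 = byte 3 bit 3; 5 bits remain
Read 4: bits[27:30] width=3 -> value=2 (bin 010); offset now 30 = byte 3 bit 6; 2 bits remain
Read 5: bits[30:31] width=1 -> value=1 (bin 1); offset now 31 = byte 3 bit 7; 1 bits remain
Read 6: bits[31:32] width=1 -> value=0 (bin 0); offset now 32 = byte 4 bit 0; 0 bits remain

Answer: 32 0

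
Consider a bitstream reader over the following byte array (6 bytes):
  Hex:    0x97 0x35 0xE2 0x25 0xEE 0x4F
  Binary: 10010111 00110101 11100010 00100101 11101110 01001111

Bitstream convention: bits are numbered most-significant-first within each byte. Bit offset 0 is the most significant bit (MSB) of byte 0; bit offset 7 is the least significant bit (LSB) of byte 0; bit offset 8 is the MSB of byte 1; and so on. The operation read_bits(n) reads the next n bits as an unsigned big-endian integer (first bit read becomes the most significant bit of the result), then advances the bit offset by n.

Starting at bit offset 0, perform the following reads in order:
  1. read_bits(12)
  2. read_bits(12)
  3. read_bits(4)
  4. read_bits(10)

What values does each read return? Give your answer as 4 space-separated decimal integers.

Read 1: bits[0:12] width=12 -> value=2419 (bin 100101110011); offset now 12 = byte 1 bit 4; 36 bits remain
Read 2: bits[12:24] width=12 -> value=1506 (bin 010111100010); offset now 24 = byte 3 bit 0; 24 bits remain
Read 3: bits[24:28] width=4 -> value=2 (bin 0010); offset now 28 = byte 3 bit 4; 20 bits remain
Read 4: bits[28:38] width=10 -> value=379 (bin 0101111011); offset now 38 = byte 4 bit 6; 10 bits remain

Answer: 2419 1506 2 379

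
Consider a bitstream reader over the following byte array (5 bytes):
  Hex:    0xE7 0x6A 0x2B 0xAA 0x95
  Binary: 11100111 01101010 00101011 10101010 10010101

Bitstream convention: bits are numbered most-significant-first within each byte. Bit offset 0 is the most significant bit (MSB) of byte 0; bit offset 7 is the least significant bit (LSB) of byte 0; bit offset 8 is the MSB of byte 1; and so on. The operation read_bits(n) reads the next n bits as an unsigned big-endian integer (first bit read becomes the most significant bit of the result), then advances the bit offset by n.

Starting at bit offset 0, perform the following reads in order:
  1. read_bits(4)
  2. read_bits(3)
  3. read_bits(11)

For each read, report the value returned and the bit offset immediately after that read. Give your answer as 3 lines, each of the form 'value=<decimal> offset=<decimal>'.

Read 1: bits[0:4] width=4 -> value=14 (bin 1110); offset now 4 = byte 0 bit 4; 36 bits remain
Read 2: bits[4:7] width=3 -> value=3 (bin 011); offset now 7 = byte 0 bit 7; 33 bits remain
Read 3: bits[7:18] width=11 -> value=1448 (bin 10110101000); offset now 18 = byte 2 bit 2; 22 bits remain

Answer: value=14 offset=4
value=3 offset=7
value=1448 offset=18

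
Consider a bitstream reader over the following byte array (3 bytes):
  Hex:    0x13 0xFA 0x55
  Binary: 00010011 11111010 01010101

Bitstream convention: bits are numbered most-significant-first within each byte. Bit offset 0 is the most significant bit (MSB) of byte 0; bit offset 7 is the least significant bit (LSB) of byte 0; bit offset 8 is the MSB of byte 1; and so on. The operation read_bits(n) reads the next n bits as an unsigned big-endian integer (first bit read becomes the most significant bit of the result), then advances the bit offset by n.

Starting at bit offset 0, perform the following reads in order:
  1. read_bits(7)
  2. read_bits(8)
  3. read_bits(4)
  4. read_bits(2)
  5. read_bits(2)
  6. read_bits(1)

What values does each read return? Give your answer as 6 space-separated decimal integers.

Answer: 9 253 2 2 2 1

Derivation:
Read 1: bits[0:7] width=7 -> value=9 (bin 0001001); offset now 7 = byte 0 bit 7; 17 bits remain
Read 2: bits[7:15] width=8 -> value=253 (bin 11111101); offset now 15 = byte 1 bit 7; 9 bits remain
Read 3: bits[15:19] width=4 -> value=2 (bin 0010); offset now 19 = byte 2 bit 3; 5 bits remain
Read 4: bits[19:21] width=2 -> value=2 (bin 10); offset now 21 = byte 2 bit 5; 3 bits remain
Read 5: bits[21:23] width=2 -> value=2 (bin 10); offset now 23 = byte 2 bit 7; 1 bits remain
Read 6: bits[23:24] width=1 -> value=1 (bin 1); offset now 24 = byte 3 bit 0; 0 bits remain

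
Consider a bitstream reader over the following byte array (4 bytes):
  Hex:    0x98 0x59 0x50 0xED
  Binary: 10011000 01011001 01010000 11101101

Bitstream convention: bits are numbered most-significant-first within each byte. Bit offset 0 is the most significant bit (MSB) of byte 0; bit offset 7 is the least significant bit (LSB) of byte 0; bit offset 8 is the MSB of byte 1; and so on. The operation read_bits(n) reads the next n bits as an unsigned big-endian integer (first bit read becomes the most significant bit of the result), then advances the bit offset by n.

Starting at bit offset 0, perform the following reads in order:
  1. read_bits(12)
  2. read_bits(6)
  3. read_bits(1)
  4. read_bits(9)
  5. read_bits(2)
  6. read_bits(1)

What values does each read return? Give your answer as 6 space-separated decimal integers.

Answer: 2437 37 0 270 3 0

Derivation:
Read 1: bits[0:12] width=12 -> value=2437 (bin 100110000101); offset now 12 = byte 1 bit 4; 20 bits remain
Read 2: bits[12:18] width=6 -> value=37 (bin 100101); offset now 18 = byte 2 bit 2; 14 bits remain
Read 3: bits[18:19] width=1 -> value=0 (bin 0); offset now 19 = byte 2 bit 3; 13 bits remain
Read 4: bits[19:28] width=9 -> value=270 (bin 100001110); offset now 28 = byte 3 bit 4; 4 bits remain
Read 5: bits[28:30] width=2 -> value=3 (bin 11); offset now 30 = byte 3 bit 6; 2 bits remain
Read 6: bits[30:31] width=1 -> value=0 (bin 0); offset now 31 = byte 3 bit 7; 1 bits remain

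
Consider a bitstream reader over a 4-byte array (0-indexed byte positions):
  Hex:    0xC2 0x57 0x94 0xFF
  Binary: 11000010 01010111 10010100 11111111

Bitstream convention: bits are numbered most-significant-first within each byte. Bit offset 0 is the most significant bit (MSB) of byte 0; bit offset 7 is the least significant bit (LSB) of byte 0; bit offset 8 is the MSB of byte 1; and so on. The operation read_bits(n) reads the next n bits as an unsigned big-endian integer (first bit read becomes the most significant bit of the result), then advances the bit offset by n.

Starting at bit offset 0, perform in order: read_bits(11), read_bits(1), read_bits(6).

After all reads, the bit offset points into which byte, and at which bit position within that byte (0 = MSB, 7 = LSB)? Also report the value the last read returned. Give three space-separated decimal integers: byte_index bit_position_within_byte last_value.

Answer: 2 2 30

Derivation:
Read 1: bits[0:11] width=11 -> value=1554 (bin 11000010010); offset now 11 = byte 1 bit 3; 21 bits remain
Read 2: bits[11:12] width=1 -> value=1 (bin 1); offset now 12 = byte 1 bit 4; 20 bits remain
Read 3: bits[12:18] width=6 -> value=30 (bin 011110); offset now 18 = byte 2 bit 2; 14 bits remain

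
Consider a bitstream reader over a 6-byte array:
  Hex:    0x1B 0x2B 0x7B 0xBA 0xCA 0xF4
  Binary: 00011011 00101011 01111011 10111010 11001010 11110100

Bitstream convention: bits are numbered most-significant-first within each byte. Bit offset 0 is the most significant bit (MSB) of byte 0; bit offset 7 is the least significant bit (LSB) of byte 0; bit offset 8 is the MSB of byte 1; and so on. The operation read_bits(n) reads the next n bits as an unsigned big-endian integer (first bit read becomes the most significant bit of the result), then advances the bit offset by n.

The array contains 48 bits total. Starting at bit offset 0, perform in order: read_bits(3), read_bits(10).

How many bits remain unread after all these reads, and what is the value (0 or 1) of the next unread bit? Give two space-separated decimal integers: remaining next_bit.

Answer: 35 0

Derivation:
Read 1: bits[0:3] width=3 -> value=0 (bin 000); offset now 3 = byte 0 bit 3; 45 bits remain
Read 2: bits[3:13] width=10 -> value=869 (bin 1101100101); offset now 13 = byte 1 bit 5; 35 bits remain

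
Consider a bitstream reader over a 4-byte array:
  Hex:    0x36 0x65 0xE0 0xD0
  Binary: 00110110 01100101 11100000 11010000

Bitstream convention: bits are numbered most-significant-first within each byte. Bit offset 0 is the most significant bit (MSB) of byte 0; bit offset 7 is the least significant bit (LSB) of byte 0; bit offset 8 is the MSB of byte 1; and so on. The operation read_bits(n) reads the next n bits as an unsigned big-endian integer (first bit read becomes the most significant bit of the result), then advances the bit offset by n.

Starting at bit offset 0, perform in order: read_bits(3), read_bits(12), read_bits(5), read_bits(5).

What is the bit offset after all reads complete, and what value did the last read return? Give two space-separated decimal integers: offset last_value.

Answer: 25 1

Derivation:
Read 1: bits[0:3] width=3 -> value=1 (bin 001); offset now 3 = byte 0 bit 3; 29 bits remain
Read 2: bits[3:15] width=12 -> value=2866 (bin 101100110010); offset now 15 = byte 1 bit 7; 17 bits remain
Read 3: bits[15:20] width=5 -> value=30 (bin 11110); offset now 20 = byte 2 bit 4; 12 bits remain
Read 4: bits[20:25] width=5 -> value=1 (bin 00001); offset now 25 = byte 3 bit 1; 7 bits remain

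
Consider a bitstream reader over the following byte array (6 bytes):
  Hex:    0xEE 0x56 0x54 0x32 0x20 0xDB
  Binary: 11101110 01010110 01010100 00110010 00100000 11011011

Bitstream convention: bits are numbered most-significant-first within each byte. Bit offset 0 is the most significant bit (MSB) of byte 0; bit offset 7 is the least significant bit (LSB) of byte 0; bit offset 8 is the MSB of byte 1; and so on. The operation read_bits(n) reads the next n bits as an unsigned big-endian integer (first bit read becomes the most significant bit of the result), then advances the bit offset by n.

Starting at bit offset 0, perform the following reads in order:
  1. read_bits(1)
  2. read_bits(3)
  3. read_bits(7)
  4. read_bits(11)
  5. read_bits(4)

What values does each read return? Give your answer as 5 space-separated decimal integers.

Read 1: bits[0:1] width=1 -> value=1 (bin 1); offset now 1 = byte 0 bit 1; 47 bits remain
Read 2: bits[1:4] width=3 -> value=6 (bin 110); offset now 4 = byte 0 bit 4; 44 bits remain
Read 3: bits[4:11] width=7 -> value=114 (bin 1110010); offset now 11 = byte 1 bit 3; 37 bits remain
Read 4: bits[11:22] width=11 -> value=1429 (bin 10110010101); offset now 22 = byte 2 bit 6; 26 bits remain
Read 5: bits[22:26] width=4 -> value=0 (bin 0000); offset now 26 = byte 3 bit 2; 22 bits remain

Answer: 1 6 114 1429 0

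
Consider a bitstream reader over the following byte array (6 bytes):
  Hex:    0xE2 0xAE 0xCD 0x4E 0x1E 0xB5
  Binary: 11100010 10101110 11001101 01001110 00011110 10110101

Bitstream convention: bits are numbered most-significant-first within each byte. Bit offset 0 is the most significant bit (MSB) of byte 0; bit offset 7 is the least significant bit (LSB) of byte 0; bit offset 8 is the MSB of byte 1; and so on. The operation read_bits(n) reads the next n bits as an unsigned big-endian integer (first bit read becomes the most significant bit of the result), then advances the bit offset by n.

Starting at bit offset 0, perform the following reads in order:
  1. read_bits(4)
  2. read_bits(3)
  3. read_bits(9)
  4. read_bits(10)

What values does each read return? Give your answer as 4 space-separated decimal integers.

Read 1: bits[0:4] width=4 -> value=14 (bin 1110); offset now 4 = byte 0 bit 4; 44 bits remain
Read 2: bits[4:7] width=3 -> value=1 (bin 001); offset now 7 = byte 0 bit 7; 41 bits remain
Read 3: bits[7:16] width=9 -> value=174 (bin 010101110); offset now 16 = byte 2 bit 0; 32 bits remain
Read 4: bits[16:26] width=10 -> value=821 (bin 1100110101); offset now 26 = byte 3 bit 2; 22 bits remain

Answer: 14 1 174 821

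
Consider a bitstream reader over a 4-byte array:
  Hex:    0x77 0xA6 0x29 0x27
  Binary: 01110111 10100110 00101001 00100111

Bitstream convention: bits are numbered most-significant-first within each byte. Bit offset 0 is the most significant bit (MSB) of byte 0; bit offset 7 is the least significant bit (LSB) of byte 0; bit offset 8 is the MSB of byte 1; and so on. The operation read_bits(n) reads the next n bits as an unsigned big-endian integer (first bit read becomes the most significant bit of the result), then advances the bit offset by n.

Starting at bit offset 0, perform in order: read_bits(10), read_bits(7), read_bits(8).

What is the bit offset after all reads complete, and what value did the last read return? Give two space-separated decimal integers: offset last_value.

Answer: 25 82

Derivation:
Read 1: bits[0:10] width=10 -> value=478 (bin 0111011110); offset now 10 = byte 1 bit 2; 22 bits remain
Read 2: bits[10:17] width=7 -> value=76 (bin 1001100); offset now 17 = byte 2 bit 1; 15 bits remain
Read 3: bits[17:25] width=8 -> value=82 (bin 01010010); offset now 25 = byte 3 bit 1; 7 bits remain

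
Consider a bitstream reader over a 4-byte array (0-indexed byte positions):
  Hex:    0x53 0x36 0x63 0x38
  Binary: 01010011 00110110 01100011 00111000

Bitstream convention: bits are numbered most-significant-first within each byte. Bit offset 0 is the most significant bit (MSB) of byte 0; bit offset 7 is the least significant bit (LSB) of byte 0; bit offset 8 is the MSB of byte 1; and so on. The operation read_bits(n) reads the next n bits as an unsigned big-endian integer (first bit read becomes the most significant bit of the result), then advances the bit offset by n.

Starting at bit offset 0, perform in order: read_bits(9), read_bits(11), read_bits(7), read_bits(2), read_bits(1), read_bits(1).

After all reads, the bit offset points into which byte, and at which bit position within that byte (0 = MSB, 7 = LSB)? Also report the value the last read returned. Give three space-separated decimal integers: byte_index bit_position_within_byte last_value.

Answer: 3 7 0

Derivation:
Read 1: bits[0:9] width=9 -> value=166 (bin 010100110); offset now 9 = byte 1 bit 1; 23 bits remain
Read 2: bits[9:20] width=11 -> value=870 (bin 01101100110); offset now 20 = byte 2 bit 4; 12 bits remain
Read 3: bits[20:27] width=7 -> value=25 (bin 0011001); offset now 27 = byte 3 bit 3; 5 bits remain
Read 4: bits[27:29] width=2 -> value=3 (bin 11); offset now 29 = byte 3 bit 5; 3 bits remain
Read 5: bits[29:30] width=1 -> value=0 (bin 0); offset now 30 = byte 3 bit 6; 2 bits remain
Read 6: bits[30:31] width=1 -> value=0 (bin 0); offset now 31 = byte 3 bit 7; 1 bits remain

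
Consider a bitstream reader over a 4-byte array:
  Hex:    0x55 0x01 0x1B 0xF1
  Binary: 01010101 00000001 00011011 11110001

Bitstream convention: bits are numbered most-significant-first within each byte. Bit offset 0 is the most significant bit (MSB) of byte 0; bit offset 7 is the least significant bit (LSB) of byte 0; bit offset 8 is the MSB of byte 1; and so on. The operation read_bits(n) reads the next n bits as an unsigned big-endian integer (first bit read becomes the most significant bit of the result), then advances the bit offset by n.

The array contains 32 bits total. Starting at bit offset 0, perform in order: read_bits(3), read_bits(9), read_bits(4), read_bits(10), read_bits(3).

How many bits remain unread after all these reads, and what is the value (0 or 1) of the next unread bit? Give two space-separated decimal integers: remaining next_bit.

Answer: 3 0

Derivation:
Read 1: bits[0:3] width=3 -> value=2 (bin 010); offset now 3 = byte 0 bit 3; 29 bits remain
Read 2: bits[3:12] width=9 -> value=336 (bin 101010000); offset now 12 = byte 1 bit 4; 20 bits remain
Read 3: bits[12:16] width=4 -> value=1 (bin 0001); offset now 16 = byte 2 bit 0; 16 bits remain
Read 4: bits[16:26] width=10 -> value=111 (bin 0001101111); offset now 26 = byte 3 bit 2; 6 bits remain
Read 5: bits[26:29] width=3 -> value=6 (bin 110); offset now 29 = byte 3 bit 5; 3 bits remain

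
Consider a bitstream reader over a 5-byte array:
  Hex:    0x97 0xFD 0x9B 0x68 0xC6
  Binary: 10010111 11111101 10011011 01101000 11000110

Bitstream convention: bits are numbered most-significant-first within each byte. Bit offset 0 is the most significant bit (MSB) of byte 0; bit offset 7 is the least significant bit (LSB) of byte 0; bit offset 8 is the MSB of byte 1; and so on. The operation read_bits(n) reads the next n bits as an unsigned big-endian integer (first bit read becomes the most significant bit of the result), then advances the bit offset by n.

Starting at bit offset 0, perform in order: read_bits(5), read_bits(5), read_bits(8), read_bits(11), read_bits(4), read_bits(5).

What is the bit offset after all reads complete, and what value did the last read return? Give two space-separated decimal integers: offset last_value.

Answer: 38 17

Derivation:
Read 1: bits[0:5] width=5 -> value=18 (bin 10010); offset now 5 = byte 0 bit 5; 35 bits remain
Read 2: bits[5:10] width=5 -> value=31 (bin 11111); offset now 10 = byte 1 bit 2; 30 bits remain
Read 3: bits[10:18] width=8 -> value=246 (bin 11110110); offset now 18 = byte 2 bit 2; 22 bits remain
Read 4: bits[18:29] width=11 -> value=877 (bin 01101101101); offset now 29 = byte 3 bit 5; 11 bits remain
Read 5: bits[29:33] width=4 -> value=1 (bin 0001); offset now 33 = byte 4 bit 1; 7 bits remain
Read 6: bits[33:38] width=5 -> value=17 (bin 10001); offset now 38 = byte 4 bit 6; 2 bits remain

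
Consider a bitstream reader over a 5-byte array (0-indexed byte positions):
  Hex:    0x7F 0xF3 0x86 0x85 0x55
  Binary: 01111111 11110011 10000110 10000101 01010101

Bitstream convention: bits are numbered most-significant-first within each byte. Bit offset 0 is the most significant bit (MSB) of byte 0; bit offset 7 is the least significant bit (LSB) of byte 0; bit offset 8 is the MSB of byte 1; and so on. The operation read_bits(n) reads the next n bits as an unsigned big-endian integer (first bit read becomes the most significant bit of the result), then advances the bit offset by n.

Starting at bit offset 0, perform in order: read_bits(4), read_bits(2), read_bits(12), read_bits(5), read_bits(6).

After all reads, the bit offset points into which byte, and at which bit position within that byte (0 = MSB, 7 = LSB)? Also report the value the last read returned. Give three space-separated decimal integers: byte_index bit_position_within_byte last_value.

Read 1: bits[0:4] width=4 -> value=7 (bin 0111); offset now 4 = byte 0 bit 4; 36 bits remain
Read 2: bits[4:6] width=2 -> value=3 (bin 11); offset now 6 = byte 0 bit 6; 34 bits remain
Read 3: bits[6:18] width=12 -> value=4046 (bin 111111001110); offset now 18 = byte 2 bit 2; 22 bits remain
Read 4: bits[18:23] width=5 -> value=3 (bin 00011); offset now 23 = byte 2 bit 7; 17 bits remain
Read 5: bits[23:29] width=6 -> value=16 (bin 010000); offset now 29 = byte 3 bit 5; 11 bits remain

Answer: 3 5 16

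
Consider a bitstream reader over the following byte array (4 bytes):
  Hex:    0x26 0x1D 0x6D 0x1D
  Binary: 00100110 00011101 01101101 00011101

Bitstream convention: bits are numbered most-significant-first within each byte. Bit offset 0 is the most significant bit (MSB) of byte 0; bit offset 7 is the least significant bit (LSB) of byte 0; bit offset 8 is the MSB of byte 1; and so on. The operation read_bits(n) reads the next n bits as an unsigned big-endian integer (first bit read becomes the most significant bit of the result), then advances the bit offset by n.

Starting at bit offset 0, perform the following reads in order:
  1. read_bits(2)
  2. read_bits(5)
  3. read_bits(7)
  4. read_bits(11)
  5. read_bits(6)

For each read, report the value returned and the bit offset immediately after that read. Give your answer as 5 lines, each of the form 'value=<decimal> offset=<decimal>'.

Read 1: bits[0:2] width=2 -> value=0 (bin 00); offset now 2 = byte 0 bit 2; 30 bits remain
Read 2: bits[2:7] width=5 -> value=19 (bin 10011); offset now 7 = byte 0 bit 7; 25 bits remain
Read 3: bits[7:14] width=7 -> value=7 (bin 0000111); offset now 14 = byte 1 bit 6; 18 bits remain
Read 4: bits[14:25] width=11 -> value=730 (bin 01011011010); offset now 25 = byte 3 bit 1; 7 bits remain
Read 5: bits[25:31] width=6 -> value=14 (bin 001110); offset now 31 = byte 3 bit 7; 1 bits remain

Answer: value=0 offset=2
value=19 offset=7
value=7 offset=14
value=730 offset=25
value=14 offset=31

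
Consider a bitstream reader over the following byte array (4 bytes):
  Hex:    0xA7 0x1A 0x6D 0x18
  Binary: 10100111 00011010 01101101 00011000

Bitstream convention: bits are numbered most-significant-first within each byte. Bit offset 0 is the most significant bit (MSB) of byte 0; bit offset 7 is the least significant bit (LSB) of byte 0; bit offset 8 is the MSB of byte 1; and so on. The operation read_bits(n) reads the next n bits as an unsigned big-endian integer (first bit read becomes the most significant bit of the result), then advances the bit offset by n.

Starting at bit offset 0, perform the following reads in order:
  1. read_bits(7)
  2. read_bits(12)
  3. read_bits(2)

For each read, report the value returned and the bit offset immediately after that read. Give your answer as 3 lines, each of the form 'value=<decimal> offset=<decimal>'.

Read 1: bits[0:7] width=7 -> value=83 (bin 1010011); offset now 7 = byte 0 bit 7; 25 bits remain
Read 2: bits[7:19] width=12 -> value=2259 (bin 100011010011); offset now 19 = byte 2 bit 3; 13 bits remain
Read 3: bits[19:21] width=2 -> value=1 (bin 01); offset now 21 = byte 2 bit 5; 11 bits remain

Answer: value=83 offset=7
value=2259 offset=19
value=1 offset=21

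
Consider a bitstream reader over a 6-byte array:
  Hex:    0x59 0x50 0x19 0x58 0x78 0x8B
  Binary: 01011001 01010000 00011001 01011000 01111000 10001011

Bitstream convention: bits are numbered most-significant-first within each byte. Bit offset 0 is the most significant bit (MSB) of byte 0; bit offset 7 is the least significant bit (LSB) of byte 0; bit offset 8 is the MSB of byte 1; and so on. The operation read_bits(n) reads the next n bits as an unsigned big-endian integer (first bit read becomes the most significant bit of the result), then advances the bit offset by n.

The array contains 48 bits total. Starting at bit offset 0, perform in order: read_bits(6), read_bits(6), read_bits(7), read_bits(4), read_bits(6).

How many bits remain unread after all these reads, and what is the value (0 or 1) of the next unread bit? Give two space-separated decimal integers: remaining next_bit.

Answer: 19 0

Derivation:
Read 1: bits[0:6] width=6 -> value=22 (bin 010110); offset now 6 = byte 0 bit 6; 42 bits remain
Read 2: bits[6:12] width=6 -> value=21 (bin 010101); offset now 12 = byte 1 bit 4; 36 bits remain
Read 3: bits[12:19] width=7 -> value=0 (bin 0000000); offset now 19 = byte 2 bit 3; 29 bits remain
Read 4: bits[19:23] width=4 -> value=12 (bin 1100); offset now 23 = byte 2 bit 7; 25 bits remain
Read 5: bits[23:29] width=6 -> value=43 (bin 101011); offset now 29 = byte 3 bit 5; 19 bits remain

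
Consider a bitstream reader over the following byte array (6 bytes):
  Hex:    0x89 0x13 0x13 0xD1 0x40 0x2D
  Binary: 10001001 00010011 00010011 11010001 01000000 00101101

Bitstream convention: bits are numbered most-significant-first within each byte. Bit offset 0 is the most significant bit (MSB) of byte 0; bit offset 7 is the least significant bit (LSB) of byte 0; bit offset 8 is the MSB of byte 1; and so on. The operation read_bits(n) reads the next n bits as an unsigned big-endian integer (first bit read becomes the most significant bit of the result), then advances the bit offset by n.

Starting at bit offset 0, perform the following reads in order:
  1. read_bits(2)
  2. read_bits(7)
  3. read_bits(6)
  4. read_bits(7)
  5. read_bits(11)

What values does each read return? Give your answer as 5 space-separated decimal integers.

Answer: 2 18 9 68 1954

Derivation:
Read 1: bits[0:2] width=2 -> value=2 (bin 10); offset now 2 = byte 0 bit 2; 46 bits remain
Read 2: bits[2:9] width=7 -> value=18 (bin 0010010); offset now 9 = byte 1 bit 1; 39 bits remain
Read 3: bits[9:15] width=6 -> value=9 (bin 001001); offset now 15 = byte 1 bit 7; 33 bits remain
Read 4: bits[15:22] width=7 -> value=68 (bin 1000100); offset now 22 = byte 2 bit 6; 26 bits remain
Read 5: bits[22:33] width=11 -> value=1954 (bin 11110100010); offset now 33 = byte 4 bit 1; 15 bits remain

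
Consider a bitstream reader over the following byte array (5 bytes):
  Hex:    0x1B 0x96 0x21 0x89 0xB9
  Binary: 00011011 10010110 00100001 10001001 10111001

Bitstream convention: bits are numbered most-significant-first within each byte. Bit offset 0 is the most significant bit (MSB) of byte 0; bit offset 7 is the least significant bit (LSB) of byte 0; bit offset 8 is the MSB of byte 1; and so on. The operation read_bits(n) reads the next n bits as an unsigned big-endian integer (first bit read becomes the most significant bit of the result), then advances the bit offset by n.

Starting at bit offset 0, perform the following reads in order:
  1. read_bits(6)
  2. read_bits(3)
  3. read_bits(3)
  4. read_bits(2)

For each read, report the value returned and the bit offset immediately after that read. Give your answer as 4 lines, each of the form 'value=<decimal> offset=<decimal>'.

Answer: value=6 offset=6
value=7 offset=9
value=1 offset=12
value=1 offset=14

Derivation:
Read 1: bits[0:6] width=6 -> value=6 (bin 000110); offset now 6 = byte 0 bit 6; 34 bits remain
Read 2: bits[6:9] width=3 -> value=7 (bin 111); offset now 9 = byte 1 bit 1; 31 bits remain
Read 3: bits[9:12] width=3 -> value=1 (bin 001); offset now 12 = byte 1 bit 4; 28 bits remain
Read 4: bits[12:14] width=2 -> value=1 (bin 01); offset now 14 = byte 1 bit 6; 26 bits remain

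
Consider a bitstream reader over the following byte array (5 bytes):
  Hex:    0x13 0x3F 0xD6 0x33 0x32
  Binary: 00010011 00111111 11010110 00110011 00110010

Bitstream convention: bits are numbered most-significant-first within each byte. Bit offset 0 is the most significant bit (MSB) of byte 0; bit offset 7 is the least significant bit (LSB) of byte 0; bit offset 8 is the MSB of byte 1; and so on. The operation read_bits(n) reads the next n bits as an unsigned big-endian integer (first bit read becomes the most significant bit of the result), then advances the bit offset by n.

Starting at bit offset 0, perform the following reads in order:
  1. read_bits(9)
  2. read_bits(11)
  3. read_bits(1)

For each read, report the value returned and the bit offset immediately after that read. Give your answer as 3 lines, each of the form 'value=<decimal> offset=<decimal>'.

Answer: value=38 offset=9
value=1021 offset=20
value=0 offset=21

Derivation:
Read 1: bits[0:9] width=9 -> value=38 (bin 000100110); offset now 9 = byte 1 bit 1; 31 bits remain
Read 2: bits[9:20] width=11 -> value=1021 (bin 01111111101); offset now 20 = byte 2 bit 4; 20 bits remain
Read 3: bits[20:21] width=1 -> value=0 (bin 0); offset now 21 = byte 2 bit 5; 19 bits remain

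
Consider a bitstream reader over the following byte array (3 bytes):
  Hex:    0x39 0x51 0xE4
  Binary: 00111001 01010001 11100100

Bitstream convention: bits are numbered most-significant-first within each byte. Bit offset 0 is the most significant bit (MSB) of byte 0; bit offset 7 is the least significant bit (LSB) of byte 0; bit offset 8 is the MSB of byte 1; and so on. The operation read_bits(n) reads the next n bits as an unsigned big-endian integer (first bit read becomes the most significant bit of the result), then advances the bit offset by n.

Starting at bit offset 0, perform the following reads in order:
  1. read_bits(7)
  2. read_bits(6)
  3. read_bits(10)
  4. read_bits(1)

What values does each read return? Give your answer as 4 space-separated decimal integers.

Answer: 28 42 242 0

Derivation:
Read 1: bits[0:7] width=7 -> value=28 (bin 0011100); offset now 7 = byte 0 bit 7; 17 bits remain
Read 2: bits[7:13] width=6 -> value=42 (bin 101010); offset now 13 = byte 1 bit 5; 11 bits remain
Read 3: bits[13:23] width=10 -> value=242 (bin 0011110010); offset now 23 = byte 2 bit 7; 1 bits remain
Read 4: bits[23:24] width=1 -> value=0 (bin 0); offset now 24 = byte 3 bit 0; 0 bits remain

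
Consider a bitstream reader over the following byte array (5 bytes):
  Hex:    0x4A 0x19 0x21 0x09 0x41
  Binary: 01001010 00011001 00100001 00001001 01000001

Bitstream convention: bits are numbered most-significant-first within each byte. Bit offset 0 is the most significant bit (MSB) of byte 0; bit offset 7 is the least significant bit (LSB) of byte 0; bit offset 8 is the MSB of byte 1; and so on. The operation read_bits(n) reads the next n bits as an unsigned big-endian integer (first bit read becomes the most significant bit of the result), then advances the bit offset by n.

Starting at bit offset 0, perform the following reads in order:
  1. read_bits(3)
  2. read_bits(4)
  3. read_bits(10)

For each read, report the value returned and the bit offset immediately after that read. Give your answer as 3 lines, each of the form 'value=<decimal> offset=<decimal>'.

Read 1: bits[0:3] width=3 -> value=2 (bin 010); offset now 3 = byte 0 bit 3; 37 bits remain
Read 2: bits[3:7] width=4 -> value=5 (bin 0101); offset now 7 = byte 0 bit 7; 33 bits remain
Read 3: bits[7:17] width=10 -> value=50 (bin 0000110010); offset now 17 = byte 2 bit 1; 23 bits remain

Answer: value=2 offset=3
value=5 offset=7
value=50 offset=17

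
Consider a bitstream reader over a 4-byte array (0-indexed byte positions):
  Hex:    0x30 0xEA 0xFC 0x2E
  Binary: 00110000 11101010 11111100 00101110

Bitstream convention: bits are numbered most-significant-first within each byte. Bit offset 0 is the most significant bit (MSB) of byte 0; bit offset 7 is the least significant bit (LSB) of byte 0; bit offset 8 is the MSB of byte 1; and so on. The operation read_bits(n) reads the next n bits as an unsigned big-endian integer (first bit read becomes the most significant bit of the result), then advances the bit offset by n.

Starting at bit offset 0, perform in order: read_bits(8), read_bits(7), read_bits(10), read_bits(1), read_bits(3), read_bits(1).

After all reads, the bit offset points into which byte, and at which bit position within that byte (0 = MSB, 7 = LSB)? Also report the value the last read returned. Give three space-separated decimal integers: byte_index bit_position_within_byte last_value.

Read 1: bits[0:8] width=8 -> value=48 (bin 00110000); offset now 8 = byte 1 bit 0; 24 bits remain
Read 2: bits[8:15] width=7 -> value=117 (bin 1110101); offset now 15 = byte 1 bit 7; 17 bits remain
Read 3: bits[15:25] width=10 -> value=504 (bin 0111111000); offset now 25 = byte 3 bit 1; 7 bits remain
Read 4: bits[25:26] width=1 -> value=0 (bin 0); offset now 26 = byte 3 bit 2; 6 bits remain
Read 5: bits[26:29] width=3 -> value=5 (bin 101); offset now 29 = byte 3 bit 5; 3 bits remain
Read 6: bits[29:30] width=1 -> value=1 (bin 1); offset now 30 = byte 3 bit 6; 2 bits remain

Answer: 3 6 1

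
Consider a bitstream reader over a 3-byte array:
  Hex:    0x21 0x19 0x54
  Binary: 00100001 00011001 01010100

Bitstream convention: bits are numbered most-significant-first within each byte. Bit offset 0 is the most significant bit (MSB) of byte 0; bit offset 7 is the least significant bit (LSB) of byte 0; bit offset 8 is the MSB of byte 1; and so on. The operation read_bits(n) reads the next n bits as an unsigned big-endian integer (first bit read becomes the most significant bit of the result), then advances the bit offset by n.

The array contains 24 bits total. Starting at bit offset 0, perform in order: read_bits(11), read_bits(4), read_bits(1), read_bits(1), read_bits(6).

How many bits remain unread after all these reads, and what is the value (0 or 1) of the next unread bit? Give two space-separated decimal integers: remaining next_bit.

Answer: 1 0

Derivation:
Read 1: bits[0:11] width=11 -> value=264 (bin 00100001000); offset now 11 = byte 1 bit 3; 13 bits remain
Read 2: bits[11:15] width=4 -> value=12 (bin 1100); offset now 15 = byte 1 bit 7; 9 bits remain
Read 3: bits[15:16] width=1 -> value=1 (bin 1); offset now 16 = byte 2 bit 0; 8 bits remain
Read 4: bits[16:17] width=1 -> value=0 (bin 0); offset now 17 = byte 2 bit 1; 7 bits remain
Read 5: bits[17:23] width=6 -> value=42 (bin 101010); offset now 23 = byte 2 bit 7; 1 bits remain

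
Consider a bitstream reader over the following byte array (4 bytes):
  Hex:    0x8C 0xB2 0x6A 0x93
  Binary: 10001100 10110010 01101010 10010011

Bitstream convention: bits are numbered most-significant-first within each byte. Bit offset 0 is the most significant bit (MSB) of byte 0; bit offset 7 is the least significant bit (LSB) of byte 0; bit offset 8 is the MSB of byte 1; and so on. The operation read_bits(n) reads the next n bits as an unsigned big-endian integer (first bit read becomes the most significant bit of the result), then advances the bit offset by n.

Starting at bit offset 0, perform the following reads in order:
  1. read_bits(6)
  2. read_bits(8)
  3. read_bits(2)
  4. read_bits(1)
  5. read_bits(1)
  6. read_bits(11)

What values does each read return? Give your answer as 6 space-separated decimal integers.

Answer: 35 44 2 0 1 1362

Derivation:
Read 1: bits[0:6] width=6 -> value=35 (bin 100011); offset now 6 = byte 0 bit 6; 26 bits remain
Read 2: bits[6:14] width=8 -> value=44 (bin 00101100); offset now 14 = byte 1 bit 6; 18 bits remain
Read 3: bits[14:16] width=2 -> value=2 (bin 10); offset now 16 = byte 2 bit 0; 16 bits remain
Read 4: bits[16:17] width=1 -> value=0 (bin 0); offset now 17 = byte 2 bit 1; 15 bits remain
Read 5: bits[17:18] width=1 -> value=1 (bin 1); offset now 18 = byte 2 bit 2; 14 bits remain
Read 6: bits[18:29] width=11 -> value=1362 (bin 10101010010); offset now 29 = byte 3 bit 5; 3 bits remain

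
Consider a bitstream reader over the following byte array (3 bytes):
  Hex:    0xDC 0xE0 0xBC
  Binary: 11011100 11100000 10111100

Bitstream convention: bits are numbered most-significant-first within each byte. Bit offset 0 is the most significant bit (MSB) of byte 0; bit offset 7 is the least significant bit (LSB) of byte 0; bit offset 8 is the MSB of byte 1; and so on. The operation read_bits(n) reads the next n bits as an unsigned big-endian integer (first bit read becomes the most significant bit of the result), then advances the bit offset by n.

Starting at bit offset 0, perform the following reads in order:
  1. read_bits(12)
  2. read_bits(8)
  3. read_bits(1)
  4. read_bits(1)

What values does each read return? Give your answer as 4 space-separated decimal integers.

Answer: 3534 11 1 1

Derivation:
Read 1: bits[0:12] width=12 -> value=3534 (bin 110111001110); offset now 12 = byte 1 bit 4; 12 bits remain
Read 2: bits[12:20] width=8 -> value=11 (bin 00001011); offset now 20 = byte 2 bit 4; 4 bits remain
Read 3: bits[20:21] width=1 -> value=1 (bin 1); offset now 21 = byte 2 bit 5; 3 bits remain
Read 4: bits[21:22] width=1 -> value=1 (bin 1); offset now 22 = byte 2 bit 6; 2 bits remain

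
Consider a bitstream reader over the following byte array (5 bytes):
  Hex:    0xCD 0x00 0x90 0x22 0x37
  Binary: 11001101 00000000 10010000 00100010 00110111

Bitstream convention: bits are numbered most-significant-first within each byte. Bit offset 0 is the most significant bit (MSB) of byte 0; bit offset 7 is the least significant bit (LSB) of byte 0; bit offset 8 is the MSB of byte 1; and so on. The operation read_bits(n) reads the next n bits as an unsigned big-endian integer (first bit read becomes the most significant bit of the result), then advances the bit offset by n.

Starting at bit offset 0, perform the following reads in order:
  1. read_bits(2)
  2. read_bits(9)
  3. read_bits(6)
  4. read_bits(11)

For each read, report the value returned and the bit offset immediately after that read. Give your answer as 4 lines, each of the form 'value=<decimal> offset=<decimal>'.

Read 1: bits[0:2] width=2 -> value=3 (bin 11); offset now 2 = byte 0 bit 2; 38 bits remain
Read 2: bits[2:11] width=9 -> value=104 (bin 001101000); offset now 11 = byte 1 bit 3; 29 bits remain
Read 3: bits[11:17] width=6 -> value=1 (bin 000001); offset now 17 = byte 2 bit 1; 23 bits remain
Read 4: bits[17:28] width=11 -> value=258 (bin 00100000010); offset now 28 = byte 3 bit 4; 12 bits remain

Answer: value=3 offset=2
value=104 offset=11
value=1 offset=17
value=258 offset=28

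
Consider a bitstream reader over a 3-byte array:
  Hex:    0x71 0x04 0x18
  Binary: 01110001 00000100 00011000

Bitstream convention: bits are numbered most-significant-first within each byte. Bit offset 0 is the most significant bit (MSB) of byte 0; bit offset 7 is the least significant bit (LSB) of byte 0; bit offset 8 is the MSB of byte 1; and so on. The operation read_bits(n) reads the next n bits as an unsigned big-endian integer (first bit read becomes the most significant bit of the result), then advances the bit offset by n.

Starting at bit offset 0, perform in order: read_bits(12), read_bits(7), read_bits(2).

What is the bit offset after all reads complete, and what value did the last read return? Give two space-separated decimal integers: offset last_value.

Answer: 21 3

Derivation:
Read 1: bits[0:12] width=12 -> value=1808 (bin 011100010000); offset now 12 = byte 1 bit 4; 12 bits remain
Read 2: bits[12:19] width=7 -> value=32 (bin 0100000); offset now 19 = byte 2 bit 3; 5 bits remain
Read 3: bits[19:21] width=2 -> value=3 (bin 11); offset now 21 = byte 2 bit 5; 3 bits remain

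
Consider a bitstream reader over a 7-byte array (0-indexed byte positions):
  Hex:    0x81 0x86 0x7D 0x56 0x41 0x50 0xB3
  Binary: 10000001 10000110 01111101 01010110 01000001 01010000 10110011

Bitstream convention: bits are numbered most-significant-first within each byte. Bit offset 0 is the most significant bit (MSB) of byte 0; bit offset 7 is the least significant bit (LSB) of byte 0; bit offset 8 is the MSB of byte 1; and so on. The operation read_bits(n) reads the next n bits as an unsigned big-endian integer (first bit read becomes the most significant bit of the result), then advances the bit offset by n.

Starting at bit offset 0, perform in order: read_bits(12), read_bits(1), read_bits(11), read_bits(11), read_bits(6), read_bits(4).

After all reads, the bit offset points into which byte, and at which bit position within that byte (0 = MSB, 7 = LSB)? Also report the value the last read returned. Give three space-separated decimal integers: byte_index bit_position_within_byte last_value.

Read 1: bits[0:12] width=12 -> value=2072 (bin 100000011000); offset now 12 = byte 1 bit 4; 44 bits remain
Read 2: bits[12:13] width=1 -> value=0 (bin 0); offset now 13 = byte 1 bit 5; 43 bits remain
Read 3: bits[13:24] width=11 -> value=1661 (bin 11001111101); offset now 24 = byte 3 bit 0; 32 bits remain
Read 4: bits[24:35] width=11 -> value=690 (bin 01010110010); offset now 35 = byte 4 bit 3; 21 bits remain
Read 5: bits[35:41] width=6 -> value=2 (bin 000010); offset now 41 = byte 5 bit 1; 15 bits remain
Read 6: bits[41:45] width=4 -> value=10 (bin 1010); offset now 45 = byte 5 bit 5; 11 bits remain

Answer: 5 5 10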